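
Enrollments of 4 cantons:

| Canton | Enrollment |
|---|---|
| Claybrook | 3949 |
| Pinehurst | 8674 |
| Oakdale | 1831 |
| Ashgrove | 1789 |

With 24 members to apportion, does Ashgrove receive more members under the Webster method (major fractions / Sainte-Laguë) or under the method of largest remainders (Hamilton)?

Webster

Webster: Claybrook 6, Pinehurst 12, Oakdale 3, Ashgrove 3.
Hamilton: Claybrook 6, Pinehurst 13, Oakdale 3, Ashgrove 2.
Ashgrove gets 3 under Webster and 2 under Hamilton.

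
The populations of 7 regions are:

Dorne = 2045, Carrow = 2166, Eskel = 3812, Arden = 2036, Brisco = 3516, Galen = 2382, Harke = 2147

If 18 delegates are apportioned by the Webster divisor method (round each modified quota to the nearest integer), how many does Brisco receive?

Standard divisor 18104/18 ≈ 1005.778; standard quotas: Dorne 2.033, Carrow 2.154, Eskel 3.790, Arden 2.024, Brisco 3.496, Galen 2.368, Harke 2.135.
Rounding to the nearest integer gives 2, 2, 4, 2, 3, 2, 2 = 17 seats, so the divisor must be adjusted.
With modified divisor 980: modified quotas Dorne 2.087, Carrow 2.210, Eskel 3.890, Arden 2.078, Brisco 3.588, Galen 2.431, Harke 2.191.
Rounding to the nearest integer: Dorne 2, Carrow 2, Eskel 4, Arden 2, Brisco 4, Galen 2, Harke 2 (total 18).
Brisco receives 4.

4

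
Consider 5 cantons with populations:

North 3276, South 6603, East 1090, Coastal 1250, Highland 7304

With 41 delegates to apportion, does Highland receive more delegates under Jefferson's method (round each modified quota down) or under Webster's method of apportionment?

Jefferson: North 7, South 14, East 2, Coastal 2, Highland 16.
Webster: North 7, South 14, East 2, Coastal 3, Highland 15.
Highland gets 16 under Jefferson and 15 under Webster.

Jefferson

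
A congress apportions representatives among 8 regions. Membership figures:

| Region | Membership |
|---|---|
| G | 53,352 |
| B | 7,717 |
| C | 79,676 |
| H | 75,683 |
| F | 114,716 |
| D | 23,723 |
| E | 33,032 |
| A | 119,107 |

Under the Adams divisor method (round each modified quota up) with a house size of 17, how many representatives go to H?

Standard divisor 507006/17 ≈ 29823.882; standard quotas: G 1.789, B 0.259, C 2.672, H 2.538, F 3.846, D 0.795, E 1.108, A 3.994.
Rounding up gives 2, 1, 3, 3, 4, 1, 2, 4 = 20 seats, so the divisor must be adjusted.
With modified divisor 39000: modified quotas G 1.368, B 0.198, C 2.043, H 1.941, F 2.941, D 0.608, E 0.847, A 3.054.
Rounding up: G 2, B 1, C 3, H 2, F 3, D 1, E 1, A 4 (total 17).
H receives 2.

2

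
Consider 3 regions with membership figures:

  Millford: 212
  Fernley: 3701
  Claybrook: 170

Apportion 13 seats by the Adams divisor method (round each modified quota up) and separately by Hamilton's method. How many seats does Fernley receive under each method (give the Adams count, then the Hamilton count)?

11 and 12

Adams: Millford 1, Fernley 11, Claybrook 1.
Hamilton: Millford 1, Fernley 12, Claybrook 0.
Fernley gets 11 under Adams and 12 under Hamilton.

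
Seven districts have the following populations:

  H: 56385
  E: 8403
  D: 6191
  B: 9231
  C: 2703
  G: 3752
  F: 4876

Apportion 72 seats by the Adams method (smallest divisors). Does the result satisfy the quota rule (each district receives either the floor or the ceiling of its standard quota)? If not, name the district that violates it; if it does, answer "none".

Standard quotas: H 44.349, E 6.609, D 4.869, B 7.260, C 2.126, G 2.951, F 3.835.
Adams allocation: H 43, E 7, D 5, B 7, C 3, G 3, F 4.
H has quota 44.349 (lower 44, upper 45) but receives 43 — outside the quota interval.

H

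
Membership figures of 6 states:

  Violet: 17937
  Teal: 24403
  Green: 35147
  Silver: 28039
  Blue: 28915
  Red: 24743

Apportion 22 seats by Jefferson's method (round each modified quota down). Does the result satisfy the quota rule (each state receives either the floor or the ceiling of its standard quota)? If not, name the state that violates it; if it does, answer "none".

none

Standard quotas: Violet 2.479, Teal 3.373, Green 4.857, Silver 3.875, Blue 3.996, Red 3.420.
Jefferson allocation: Violet 2, Teal 3, Green 5, Silver 4, Blue 4, Red 4.
Every allocation lies between the lower and upper quota.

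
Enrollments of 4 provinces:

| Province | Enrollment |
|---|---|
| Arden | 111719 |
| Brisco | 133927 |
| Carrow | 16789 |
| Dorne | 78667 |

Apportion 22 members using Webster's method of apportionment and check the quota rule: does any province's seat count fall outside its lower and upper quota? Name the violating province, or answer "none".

Standard quotas: Arden 7.206, Brisco 8.638, Carrow 1.083, Dorne 5.074.
Webster allocation: Arden 7, Brisco 9, Carrow 1, Dorne 5.
Every allocation lies between the lower and upper quota.

none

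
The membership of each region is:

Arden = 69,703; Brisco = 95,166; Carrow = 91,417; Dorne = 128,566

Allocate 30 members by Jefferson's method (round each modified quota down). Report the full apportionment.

Arden 5; Brisco 8; Carrow 7; Dorne 10

Standard divisor 384852/30 ≈ 12828.4; standard quotas: Arden 5.433, Brisco 7.418, Carrow 7.126, Dorne 10.022.
Rounding down gives 5, 7, 7, 10 = 29 seats, so the divisor must be adjusted.
With modified divisor 11800: modified quotas Arden 5.907, Brisco 8.065, Carrow 7.747, Dorne 10.895.
Rounding down: Arden 5, Brisco 8, Carrow 7, Dorne 10 (total 30).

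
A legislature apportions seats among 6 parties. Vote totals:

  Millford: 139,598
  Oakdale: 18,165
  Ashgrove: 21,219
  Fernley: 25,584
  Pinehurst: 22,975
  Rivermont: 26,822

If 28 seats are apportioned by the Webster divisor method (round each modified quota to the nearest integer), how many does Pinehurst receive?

3

Standard divisor 254363/28 ≈ 9084.393; standard quotas: Millford 15.367, Oakdale 2.000, Ashgrove 2.336, Fernley 2.816, Pinehurst 2.529, Rivermont 2.953.
Rounding to the nearest integer gives Millford 15, Oakdale 2, Ashgrove 2, Fernley 3, Pinehurst 3, Rivermont 3 — total 28, matching the house size, so no adjustment is needed.
Pinehurst receives 3.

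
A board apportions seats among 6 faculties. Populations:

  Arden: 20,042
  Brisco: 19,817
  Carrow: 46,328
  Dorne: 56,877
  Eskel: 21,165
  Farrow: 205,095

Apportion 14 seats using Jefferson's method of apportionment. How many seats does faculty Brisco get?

0

Standard divisor 369324/14 ≈ 26380.286; standard quotas: Arden 0.760, Brisco 0.751, Carrow 1.756, Dorne 2.156, Eskel 0.802, Farrow 7.775.
Rounding down gives 0, 0, 1, 2, 0, 7 = 10 seats, so the divisor must be adjusted.
With modified divisor 20706.2: modified quotas Arden 0.968, Brisco 0.957, Carrow 2.237, Dorne 2.747, Eskel 1.022, Farrow 9.905.
Rounding down: Arden 0, Brisco 0, Carrow 2, Dorne 2, Eskel 1, Farrow 9 (total 14).
Brisco receives 0.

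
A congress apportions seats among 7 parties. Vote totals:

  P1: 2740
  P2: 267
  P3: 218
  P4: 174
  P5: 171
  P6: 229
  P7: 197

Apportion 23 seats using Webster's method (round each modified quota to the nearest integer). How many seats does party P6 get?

Standard divisor 3996/23 ≈ 173.739; standard quotas: P1 15.771, P2 1.537, P3 1.255, P4 1.002, P5 0.984, P6 1.318, P7 1.134.
Rounding to the nearest integer gives P1 16, P2 2, P3 1, P4 1, P5 1, P6 1, P7 1 — total 23, matching the house size, so no adjustment is needed.
P6 receives 1.

1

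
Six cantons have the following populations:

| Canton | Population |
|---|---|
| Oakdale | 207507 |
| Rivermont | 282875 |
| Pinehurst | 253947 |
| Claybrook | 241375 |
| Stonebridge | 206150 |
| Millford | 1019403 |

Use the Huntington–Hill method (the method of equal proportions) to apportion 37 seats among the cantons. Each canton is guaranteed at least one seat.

Oakdale 4; Rivermont 5; Pinehurst 4; Claybrook 4; Stonebridge 3; Millford 17

With divisor 59706: modified quotas Oakdale 3.475, Rivermont 4.738, Pinehurst 4.253, Claybrook 4.043, Stonebridge 3.453, Millford 17.074.
Geometric-mean thresholds: Oakdale √(3·4)=3.464, Rivermont √(4·5)=4.472, Pinehurst √(4·5)=4.472, Claybrook √(4·5)=4.472, Stonebridge √(3·4)=3.464, Millford √(17·18)=17.493.
Each quota rounded against its threshold gives Oakdale 4, Rivermont 5, Pinehurst 4, Claybrook 4, Stonebridge 3, Millford 17 (total 37).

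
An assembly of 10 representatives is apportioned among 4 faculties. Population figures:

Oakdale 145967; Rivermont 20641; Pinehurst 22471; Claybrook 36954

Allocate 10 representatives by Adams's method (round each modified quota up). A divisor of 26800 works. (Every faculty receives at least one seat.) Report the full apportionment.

With modified divisor 26800: modified quotas Oakdale 5.447, Rivermont 0.770, Pinehurst 0.838, Claybrook 1.379.
Rounding up: Oakdale 6, Rivermont 1, Pinehurst 1, Claybrook 2 (total 10).

Oakdale 6; Rivermont 1; Pinehurst 1; Claybrook 2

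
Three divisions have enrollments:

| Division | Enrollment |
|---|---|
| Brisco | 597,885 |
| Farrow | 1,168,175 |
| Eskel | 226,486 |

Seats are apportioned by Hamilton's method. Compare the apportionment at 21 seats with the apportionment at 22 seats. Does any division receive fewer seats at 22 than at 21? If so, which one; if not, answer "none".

At 21 seats: Brisco 6, Farrow 12, Eskel 3.
At 22 seats: Brisco 7, Farrow 13, Eskel 2.
Eskel drops from 3 to 2.

Eskel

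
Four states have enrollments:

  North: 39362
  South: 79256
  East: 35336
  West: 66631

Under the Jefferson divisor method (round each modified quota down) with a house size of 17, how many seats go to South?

Standard divisor 220585/17 ≈ 12975.588; standard quotas: North 3.034, South 6.108, East 2.723, West 5.135.
Rounding down gives 3, 6, 2, 5 = 16 seats, so the divisor must be adjusted.
With modified divisor 11600: modified quotas North 3.393, South 6.832, East 3.046, West 5.744.
Rounding down: North 3, South 6, East 3, West 5 (total 17).
South receives 6.

6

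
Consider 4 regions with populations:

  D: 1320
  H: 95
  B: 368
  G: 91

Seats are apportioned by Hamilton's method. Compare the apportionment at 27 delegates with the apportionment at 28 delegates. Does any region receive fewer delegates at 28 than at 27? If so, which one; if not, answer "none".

H

At 27 seats: D 19, H 2, B 5, G 1.
At 28 seats: D 20, H 1, B 6, G 1.
H drops from 2 to 1.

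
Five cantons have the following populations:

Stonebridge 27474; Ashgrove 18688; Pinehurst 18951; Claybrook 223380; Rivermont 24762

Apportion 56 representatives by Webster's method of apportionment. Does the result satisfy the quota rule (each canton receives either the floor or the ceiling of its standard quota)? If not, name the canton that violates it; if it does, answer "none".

Claybrook

Standard quotas: Stonebridge 4.911, Ashgrove 3.341, Pinehurst 3.388, Claybrook 39.933, Rivermont 4.427.
Webster allocation: Stonebridge 5, Ashgrove 3, Pinehurst 3, Claybrook 41, Rivermont 4.
Claybrook has quota 39.933 (lower 39, upper 40) but receives 41 — outside the quota interval.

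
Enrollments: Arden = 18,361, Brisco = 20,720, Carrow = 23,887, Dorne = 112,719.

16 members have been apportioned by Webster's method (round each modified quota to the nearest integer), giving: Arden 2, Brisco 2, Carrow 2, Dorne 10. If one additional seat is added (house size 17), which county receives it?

Dorne

Priority for the next seat is population ÷ (current seats + 0.5).
Priorities: Arden 7344.400, Brisco 8288.000, Carrow 9554.800, Dorne 10735.143.
Highest priority: Dorne.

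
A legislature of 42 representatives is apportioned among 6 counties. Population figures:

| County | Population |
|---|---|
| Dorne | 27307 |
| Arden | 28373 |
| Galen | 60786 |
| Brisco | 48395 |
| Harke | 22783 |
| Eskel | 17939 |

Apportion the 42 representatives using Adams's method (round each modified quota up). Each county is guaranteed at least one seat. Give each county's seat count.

Dorne=6, Arden=6, Galen=12, Brisco=9, Harke=5, Eskel=4

Standard divisor 205583/42 ≈ 4894.833; standard quotas: Dorne 5.579, Arden 5.797, Galen 12.418, Brisco 9.887, Harke 4.654, Eskel 3.665.
Rounding up gives 6, 6, 13, 10, 5, 4 = 44 seats, so the divisor must be adjusted.
With modified divisor 5400: modified quotas Dorne 5.057, Arden 5.254, Galen 11.257, Brisco 8.962, Harke 4.219, Eskel 3.322.
Rounding up: Dorne 6, Arden 6, Galen 12, Brisco 9, Harke 5, Eskel 4 (total 42).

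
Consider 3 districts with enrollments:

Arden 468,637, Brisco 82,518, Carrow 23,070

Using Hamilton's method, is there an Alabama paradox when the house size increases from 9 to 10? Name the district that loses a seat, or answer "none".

Carrow

At 9 seats: Arden 7, Brisco 1, Carrow 1.
At 10 seats: Arden 8, Brisco 2, Carrow 0.
Carrow drops from 1 to 0.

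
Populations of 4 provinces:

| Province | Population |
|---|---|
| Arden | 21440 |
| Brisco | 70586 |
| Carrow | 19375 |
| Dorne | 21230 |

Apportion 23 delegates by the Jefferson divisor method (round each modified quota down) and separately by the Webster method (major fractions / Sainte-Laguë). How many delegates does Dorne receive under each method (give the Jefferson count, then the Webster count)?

3 and 4

Jefferson: Arden 4, Brisco 13, Carrow 3, Dorne 3.
Webster: Arden 4, Brisco 12, Carrow 3, Dorne 4.
Dorne gets 3 under Jefferson and 4 under Webster.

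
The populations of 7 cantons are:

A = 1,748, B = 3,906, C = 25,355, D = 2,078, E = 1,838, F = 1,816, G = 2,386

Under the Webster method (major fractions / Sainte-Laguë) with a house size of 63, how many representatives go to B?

6

Standard divisor 39127/63 ≈ 621.063; standard quotas: A 2.815, B 6.289, C 40.825, D 3.346, E 2.959, F 2.924, G 3.842.
Rounding to the nearest integer gives A 3, B 6, C 41, D 3, E 3, F 3, G 4 — total 63, matching the house size, so no adjustment is needed.
B receives 6.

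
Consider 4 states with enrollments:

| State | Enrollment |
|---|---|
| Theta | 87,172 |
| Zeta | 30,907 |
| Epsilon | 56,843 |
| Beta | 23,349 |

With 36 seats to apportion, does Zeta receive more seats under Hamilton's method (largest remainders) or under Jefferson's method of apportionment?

Hamilton: Theta 16, Zeta 6, Epsilon 10, Beta 4.
Jefferson: Theta 16, Zeta 5, Epsilon 11, Beta 4.
Zeta gets 6 under Hamilton and 5 under Jefferson.

Hamilton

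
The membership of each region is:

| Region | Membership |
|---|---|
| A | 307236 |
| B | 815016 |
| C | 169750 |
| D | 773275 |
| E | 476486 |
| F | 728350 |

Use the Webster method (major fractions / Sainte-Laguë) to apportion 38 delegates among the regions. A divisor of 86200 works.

With modified divisor 86200: modified quotas A 3.564, B 9.455, C 1.969, D 8.971, E 5.528, F 8.450.
Rounding to the nearest integer: A 4, B 9, C 2, D 9, E 6, F 8 (total 38).

A=4; B=9; C=2; D=9; E=6; F=8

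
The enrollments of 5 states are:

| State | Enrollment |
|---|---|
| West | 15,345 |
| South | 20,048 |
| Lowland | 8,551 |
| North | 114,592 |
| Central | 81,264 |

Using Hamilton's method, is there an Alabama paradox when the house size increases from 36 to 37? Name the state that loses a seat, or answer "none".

At 36 seats: West 3, South 3, Lowland 1, North 17, Central 12.
At 37 seats: West 2, South 3, Lowland 1, North 18, Central 13.
West drops from 3 to 2.

West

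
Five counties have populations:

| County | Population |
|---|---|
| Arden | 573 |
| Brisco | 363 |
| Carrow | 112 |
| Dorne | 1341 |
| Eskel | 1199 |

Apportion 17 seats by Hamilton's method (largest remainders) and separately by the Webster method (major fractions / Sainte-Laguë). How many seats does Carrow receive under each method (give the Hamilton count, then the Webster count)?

Hamilton: Arden 3, Brisco 2, Carrow 0, Dorne 6, Eskel 6.
Webster: Arden 3, Brisco 2, Carrow 1, Dorne 6, Eskel 5.
Carrow gets 0 under Hamilton and 1 under Webster.

0 and 1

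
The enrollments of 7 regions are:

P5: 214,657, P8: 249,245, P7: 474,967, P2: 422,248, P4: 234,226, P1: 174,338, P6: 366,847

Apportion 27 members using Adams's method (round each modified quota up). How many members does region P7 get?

Standard divisor 2136528/27 ≈ 79130.667; standard quotas: P5 2.713, P8 3.150, P7 6.002, P2 5.336, P4 2.960, P1 2.203, P6 4.636.
Rounding up gives 3, 4, 7, 6, 3, 3, 5 = 31 seats, so the divisor must be adjusted.
With modified divisor 89400: modified quotas P5 2.401, P8 2.788, P7 5.313, P2 4.723, P4 2.620, P1 1.950, P6 4.103.
Rounding up: P5 3, P8 3, P7 6, P2 5, P4 3, P1 2, P6 5 (total 27).
P7 receives 6.

6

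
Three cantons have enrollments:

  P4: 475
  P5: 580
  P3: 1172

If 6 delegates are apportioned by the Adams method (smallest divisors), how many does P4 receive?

1

Standard divisor 2227/6 ≈ 371.167; standard quotas: P4 1.280, P5 1.563, P3 3.158.
Rounding up gives 2, 2, 4 = 8 seats, so the divisor must be adjusted.
With modified divisor 500: modified quotas P4 0.950, P5 1.160, P3 2.344.
Rounding up: P4 1, P5 2, P3 3 (total 6).
P4 receives 1.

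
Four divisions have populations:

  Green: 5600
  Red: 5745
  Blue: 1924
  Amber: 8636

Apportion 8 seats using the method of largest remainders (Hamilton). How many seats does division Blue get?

The standard divisor is 21905/8 ≈ 2738.125.
Standard quotas: Green 2.0452, Red 2.0982, Blue 0.7027, Amber 3.1540.
Lower quotas: Green 2, Red 2, Blue 0, Amber 3 (sum 7, leaving 1 seat).
Remainders in descending order: Blue 0.7027, Amber 0.1540, Red 0.0982, Green 0.0452.
Largest remainder: Blue receives the extra seat.
Blue receives 1.

1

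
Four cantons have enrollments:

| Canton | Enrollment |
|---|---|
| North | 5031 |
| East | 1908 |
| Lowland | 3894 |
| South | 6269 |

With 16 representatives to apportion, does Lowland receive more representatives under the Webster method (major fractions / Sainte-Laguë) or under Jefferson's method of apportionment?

Webster: North 5, East 2, Lowland 3, South 6.
Jefferson: North 5, East 1, Lowland 4, South 6.
Lowland gets 3 under Webster and 4 under Jefferson.

Jefferson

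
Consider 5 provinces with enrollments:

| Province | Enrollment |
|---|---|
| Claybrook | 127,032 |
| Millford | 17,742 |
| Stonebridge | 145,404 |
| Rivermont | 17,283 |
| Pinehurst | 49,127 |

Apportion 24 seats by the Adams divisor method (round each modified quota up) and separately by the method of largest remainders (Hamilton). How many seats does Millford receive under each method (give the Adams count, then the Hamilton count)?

Adams: Claybrook 8, Millford 2, Stonebridge 9, Rivermont 2, Pinehurst 3.
Hamilton: Claybrook 9, Millford 1, Stonebridge 10, Rivermont 1, Pinehurst 3.
Millford gets 2 under Adams and 1 under Hamilton.

2 and 1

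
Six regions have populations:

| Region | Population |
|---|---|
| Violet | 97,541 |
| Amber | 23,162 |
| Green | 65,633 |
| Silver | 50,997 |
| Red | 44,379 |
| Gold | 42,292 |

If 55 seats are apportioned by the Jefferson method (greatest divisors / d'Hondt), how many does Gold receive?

7

Standard divisor 324004/55 ≈ 5890.982; standard quotas: Violet 16.558, Amber 3.932, Green 11.141, Silver 8.657, Red 7.533, Gold 7.179.
Rounding down gives 16, 3, 11, 8, 7, 7 = 52 seats, so the divisor must be adjusted.
With modified divisor 5600: modified quotas Violet 17.418, Amber 4.136, Green 11.720, Silver 9.107, Red 7.925, Gold 7.552.
Rounding down: Violet 17, Amber 4, Green 11, Silver 9, Red 7, Gold 7 (total 55).
Gold receives 7.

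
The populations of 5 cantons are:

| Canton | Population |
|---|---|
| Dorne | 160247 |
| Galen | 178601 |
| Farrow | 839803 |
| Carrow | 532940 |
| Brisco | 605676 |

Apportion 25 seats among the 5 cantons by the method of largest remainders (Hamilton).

Dorne=2, Galen=2, Farrow=9, Carrow=6, Brisco=6

Total 2317267; standard divisor 2317267/25 ≈ 92690.68.
Standard quotas: Dorne 1.7288, Galen 1.9268, Farrow 9.0603, Carrow 5.7497, Brisco 6.5344.
Lower quotas: Dorne 1, Galen 1, Farrow 9, Carrow 5, Brisco 6 (sum 22, leaving 3 seats).
Remainders in descending order: Galen 0.9268, Carrow 0.7497, Dorne 0.7288, Brisco 0.5344, Farrow 0.0603.
Largest remainders: Galen, Carrow, Dorne receive the extra seats.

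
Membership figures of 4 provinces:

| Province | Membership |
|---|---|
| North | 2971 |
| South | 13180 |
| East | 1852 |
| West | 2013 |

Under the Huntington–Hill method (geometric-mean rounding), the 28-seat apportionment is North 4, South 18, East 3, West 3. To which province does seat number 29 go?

South

Priority for the next seat is population ÷ (√(s·(s+1))).
Priorities: North 664.336, South 712.693, East 534.626, West 581.103.
Highest priority: South.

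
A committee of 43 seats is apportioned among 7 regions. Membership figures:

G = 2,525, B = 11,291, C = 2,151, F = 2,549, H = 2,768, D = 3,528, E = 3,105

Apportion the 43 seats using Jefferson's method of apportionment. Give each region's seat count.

Standard divisor 27917/43 ≈ 649.233; standard quotas: G 3.889, B 17.391, C 3.313, F 3.926, H 4.263, D 5.434, E 4.783.
Rounding down gives 3, 17, 3, 3, 4, 5, 4 = 39 seats, so the divisor must be adjusted.
With modified divisor 600: modified quotas G 4.208, B 18.818, C 3.585, F 4.248, H 4.613, D 5.880, E 5.175.
Rounding down: G 4, B 18, C 3, F 4, H 4, D 5, E 5 (total 43).

G: 4, B: 18, C: 3, F: 4, H: 4, D: 5, E: 5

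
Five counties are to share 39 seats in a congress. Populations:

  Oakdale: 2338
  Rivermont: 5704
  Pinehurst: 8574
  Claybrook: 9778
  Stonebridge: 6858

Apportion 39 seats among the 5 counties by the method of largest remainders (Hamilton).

Oakdale 3, Rivermont 7, Pinehurst 10, Claybrook 11, Stonebridge 8

The standard divisor is 33252/39 ≈ 852.615.
Standard quotas: Oakdale 2.7422, Rivermont 6.6900, Pinehurst 10.0561, Claybrook 11.4682, Stonebridge 8.0435.
Lower quotas: Oakdale 2, Rivermont 6, Pinehurst 10, Claybrook 11, Stonebridge 8 (sum 37, leaving 2 seats).
Remainders in descending order: Oakdale 0.7422, Rivermont 0.6900, Claybrook 0.4682, Pinehurst 0.0561, Stonebridge 0.0435.
Largest remainders: Oakdale, Rivermont receive the extra seats.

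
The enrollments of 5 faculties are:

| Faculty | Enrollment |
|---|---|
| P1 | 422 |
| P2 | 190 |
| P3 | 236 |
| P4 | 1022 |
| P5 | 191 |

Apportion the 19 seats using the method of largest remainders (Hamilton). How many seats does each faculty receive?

The standard divisor is 2061/19 ≈ 108.474.
Standard quotas: P1 3.890, P2 1.752, P3 2.176, P4 9.422, P5 1.761.
Lower quotas: P1 3, P2 1, P3 2, P4 9, P5 1 (sum 16, leaving 3 seats).
Remainders in descending order: P1 0.890, P5 0.761, P2 0.752, P4 0.422, P3 0.176.
Largest remainders: P1, P5, P2 receive the extra seats.

P1=4; P2=2; P3=2; P4=9; P5=2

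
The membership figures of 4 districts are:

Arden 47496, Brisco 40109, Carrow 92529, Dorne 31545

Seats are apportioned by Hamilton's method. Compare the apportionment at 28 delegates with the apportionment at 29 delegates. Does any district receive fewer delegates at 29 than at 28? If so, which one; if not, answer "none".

Brisco

At 28 seats: Arden 6, Brisco 6, Carrow 12, Dorne 4.
At 29 seats: Arden 7, Brisco 5, Carrow 13, Dorne 4.
Brisco drops from 6 to 5.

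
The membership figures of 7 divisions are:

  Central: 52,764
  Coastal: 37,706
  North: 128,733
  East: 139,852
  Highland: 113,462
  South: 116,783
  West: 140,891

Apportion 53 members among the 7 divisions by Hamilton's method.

Central 4, Coastal 3, North 9, East 10, Highland 8, South 9, West 10

Standard divisor: 730191 ÷ 53 ≈ 13777.189.
Standard quotas: Central 3.8298, Coastal 2.7368, North 9.3439, East 10.1510, Highland 8.2355, South 8.4765, West 10.2264.
Lower quotas: Central 3, Coastal 2, North 9, East 10, Highland 8, South 8, West 10 (sum 50, leaving 3 seats).
Remainders in descending order: Central 0.8298, Coastal 0.7368, South 0.4765, North 0.3439, Highland 0.2355, West 0.2264, East 0.1510.
The surplus seats go to Central, Coastal, South.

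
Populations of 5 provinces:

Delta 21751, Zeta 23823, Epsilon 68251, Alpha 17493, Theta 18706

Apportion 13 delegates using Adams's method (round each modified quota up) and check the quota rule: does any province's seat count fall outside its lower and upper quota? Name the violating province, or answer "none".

Standard quotas: Delta 1.885, Zeta 2.064, Epsilon 5.914, Alpha 1.516, Theta 1.621.
Adams allocation: Delta 2, Zeta 2, Epsilon 5, Alpha 2, Theta 2.
Every allocation lies between the lower and upper quota.

none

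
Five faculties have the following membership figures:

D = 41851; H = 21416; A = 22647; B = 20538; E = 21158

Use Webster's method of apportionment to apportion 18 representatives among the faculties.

D 6, H 3, A 3, B 3, E 3

Standard divisor 127610/18 ≈ 7089.444; standard quotas: D 5.903, H 3.021, A 3.194, B 2.897, E 2.984.
Rounding to the nearest integer gives D 6, H 3, A 3, B 3, E 3 — total 18, matching the house size, so no adjustment is needed.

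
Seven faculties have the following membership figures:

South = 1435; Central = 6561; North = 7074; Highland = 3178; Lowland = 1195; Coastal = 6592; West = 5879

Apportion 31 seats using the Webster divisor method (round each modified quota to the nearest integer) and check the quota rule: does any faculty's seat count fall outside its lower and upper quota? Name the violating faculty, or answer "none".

none

Standard quotas: South 1.394, Central 6.373, North 6.871, Highland 3.087, Lowland 1.161, Coastal 6.403, West 5.711.
Webster allocation: South 1, Central 6, North 7, Highland 3, Lowland 1, Coastal 7, West 6.
Every allocation lies between the lower and upper quota.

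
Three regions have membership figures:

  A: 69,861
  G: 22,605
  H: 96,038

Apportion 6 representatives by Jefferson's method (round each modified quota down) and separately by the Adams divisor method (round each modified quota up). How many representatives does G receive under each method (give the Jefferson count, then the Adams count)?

Jefferson: A 2, G 0, H 4.
Adams: A 2, G 1, H 3.
G gets 0 under Jefferson and 1 under Adams.

0 and 1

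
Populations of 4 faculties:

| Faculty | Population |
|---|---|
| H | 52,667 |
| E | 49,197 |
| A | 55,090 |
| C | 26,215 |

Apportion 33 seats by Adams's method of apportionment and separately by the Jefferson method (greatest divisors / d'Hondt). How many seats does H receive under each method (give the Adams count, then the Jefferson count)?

Adams: H 9, E 9, A 10, C 5.
Jefferson: H 10, E 9, A 10, C 4.
H gets 9 under Adams and 10 under Jefferson.

9 and 10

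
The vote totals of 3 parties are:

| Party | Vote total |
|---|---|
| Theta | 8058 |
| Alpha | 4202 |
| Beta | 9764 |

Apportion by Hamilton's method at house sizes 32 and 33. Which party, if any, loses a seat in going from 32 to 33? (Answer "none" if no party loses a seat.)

none

At 32 seats: Theta 12, Alpha 6, Beta 14.
At 33 seats: Theta 12, Alpha 6, Beta 15.
No party's allocation decreased.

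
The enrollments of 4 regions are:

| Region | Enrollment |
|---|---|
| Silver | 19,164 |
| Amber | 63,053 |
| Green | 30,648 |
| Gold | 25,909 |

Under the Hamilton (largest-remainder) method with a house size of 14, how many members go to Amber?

6

The standard divisor is 138774/14 ≈ 9912.429.
Standard quotas: Silver 1.9333, Amber 6.3610, Green 3.0919, Gold 2.6138.
Lower quotas: Silver 1, Amber 6, Green 3, Gold 2 (sum 12, leaving 2 seats).
Remainders in descending order: Silver 0.9333, Gold 0.6138, Amber 0.3610, Green 0.0919.
The surplus seats go to Silver, Gold.
Amber receives 6.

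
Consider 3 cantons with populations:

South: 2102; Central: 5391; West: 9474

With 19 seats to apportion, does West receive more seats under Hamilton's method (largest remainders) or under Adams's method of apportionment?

Hamilton: South 2, Central 6, West 11.
Adams: South 3, Central 6, West 10.
West gets 11 under Hamilton and 10 under Adams.

Hamilton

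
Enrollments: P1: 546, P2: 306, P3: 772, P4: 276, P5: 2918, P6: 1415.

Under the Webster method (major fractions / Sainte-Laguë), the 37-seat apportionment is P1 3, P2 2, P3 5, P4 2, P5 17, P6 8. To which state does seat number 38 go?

P5

Priority for the next seat is population ÷ (current seats + 0.5).
Priorities: P1 156.000, P2 122.400, P3 140.364, P4 110.400, P5 166.743, P6 166.471.
Highest priority: P5.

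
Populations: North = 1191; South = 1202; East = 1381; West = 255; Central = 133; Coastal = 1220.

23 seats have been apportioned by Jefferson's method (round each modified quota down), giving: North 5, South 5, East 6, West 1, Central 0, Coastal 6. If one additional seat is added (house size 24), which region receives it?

Priority for the next seat is population ÷ (current seats + 1).
Priorities: North 198.500, South 200.333, East 197.286, West 127.500, Central 133.000, Coastal 174.286.
Highest priority: South.

South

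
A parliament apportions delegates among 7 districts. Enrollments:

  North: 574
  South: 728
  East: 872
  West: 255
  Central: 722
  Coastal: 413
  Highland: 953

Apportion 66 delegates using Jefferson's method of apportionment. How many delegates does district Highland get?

Standard divisor 4517/66 ≈ 68.439; standard quotas: North 8.387, South 10.637, East 12.741, West 3.726, Central 10.549, Coastal 6.035, Highland 13.925.
Rounding down gives 8, 10, 12, 3, 10, 6, 13 = 62 seats, so the divisor must be adjusted.
With modified divisor 65: modified quotas North 8.831, South 11.200, East 13.415, West 3.923, Central 11.108, Coastal 6.354, Highland 14.662.
Rounding down: North 8, South 11, East 13, West 3, Central 11, Coastal 6, Highland 14 (total 66).
Highland receives 14.

14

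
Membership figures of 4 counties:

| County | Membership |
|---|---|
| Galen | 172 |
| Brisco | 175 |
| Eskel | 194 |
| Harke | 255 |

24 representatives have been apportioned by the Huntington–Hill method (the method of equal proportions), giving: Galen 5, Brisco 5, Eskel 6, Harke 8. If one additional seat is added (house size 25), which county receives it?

Priority for the next seat is population ÷ (√(s·(s+1))).
Priorities: Galen 31.403, Brisco 31.950, Eskel 29.935, Harke 30.052.
Highest priority: Brisco.

Brisco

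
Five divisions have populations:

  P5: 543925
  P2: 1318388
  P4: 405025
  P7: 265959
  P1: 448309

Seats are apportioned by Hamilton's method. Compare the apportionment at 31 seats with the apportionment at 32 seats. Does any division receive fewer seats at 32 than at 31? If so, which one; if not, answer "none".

At 31 seats: P5 5, P2 14, P4 4, P7 3, P1 5.
At 32 seats: P5 6, P2 14, P4 4, P7 3, P1 5.
No division's allocation decreased.

none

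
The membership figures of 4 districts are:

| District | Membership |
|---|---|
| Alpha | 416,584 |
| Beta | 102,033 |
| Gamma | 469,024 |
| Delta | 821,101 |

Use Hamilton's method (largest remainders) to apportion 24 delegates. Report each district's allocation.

Standard divisor: 1808742 ÷ 24 ≈ 75364.25.
Standard quotas: Alpha 5.5276, Beta 1.3539, Gamma 6.2234, Delta 10.8951.
Lower quotas: Alpha 5, Beta 1, Gamma 6, Delta 10 (sum 22, leaving 2 seats).
Remainders in descending order: Delta 0.8951, Alpha 0.5276, Beta 0.3539, Gamma 0.2234.
The surplus seats go to Delta, Alpha.

Alpha=6, Beta=1, Gamma=6, Delta=11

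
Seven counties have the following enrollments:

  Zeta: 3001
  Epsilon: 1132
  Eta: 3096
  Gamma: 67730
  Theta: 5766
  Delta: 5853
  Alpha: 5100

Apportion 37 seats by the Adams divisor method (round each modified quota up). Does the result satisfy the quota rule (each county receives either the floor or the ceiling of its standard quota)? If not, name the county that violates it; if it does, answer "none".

Standard quotas: Zeta 1.211, Epsilon 0.457, Eta 1.250, Gamma 27.335, Theta 2.327, Delta 2.362, Alpha 2.058.
Adams allocation: Zeta 2, Epsilon 1, Eta 2, Gamma 24, Theta 3, Delta 3, Alpha 2.
Gamma has quota 27.335 (lower 27, upper 28) but receives 24 — outside the quota interval.

Gamma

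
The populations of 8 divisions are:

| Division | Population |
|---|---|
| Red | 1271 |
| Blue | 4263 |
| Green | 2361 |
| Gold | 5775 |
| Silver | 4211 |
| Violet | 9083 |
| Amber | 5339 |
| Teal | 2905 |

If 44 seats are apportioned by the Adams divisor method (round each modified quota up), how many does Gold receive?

Standard divisor 35208/44 ≈ 800.182; standard quotas: Red 1.588, Blue 5.328, Green 2.951, Gold 7.217, Silver 5.263, Violet 11.351, Amber 6.672, Teal 3.630.
Rounding up gives 2, 6, 3, 8, 6, 12, 7, 4 = 48 seats, so the divisor must be adjusted.
With modified divisor 870: modified quotas Red 1.461, Blue 4.900, Green 2.714, Gold 6.638, Silver 4.840, Violet 10.440, Amber 6.137, Teal 3.339.
Rounding up: Red 2, Blue 5, Green 3, Gold 7, Silver 5, Violet 11, Amber 7, Teal 4 (total 44).
Gold receives 7.

7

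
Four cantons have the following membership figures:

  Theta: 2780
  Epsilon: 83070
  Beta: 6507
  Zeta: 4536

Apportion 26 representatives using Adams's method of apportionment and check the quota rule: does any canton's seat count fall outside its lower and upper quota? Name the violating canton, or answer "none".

Epsilon

Standard quotas: Theta 0.746, Epsilon 22.291, Beta 1.746, Zeta 1.217.
Adams allocation: Theta 1, Epsilon 21, Beta 2, Zeta 2.
Epsilon has quota 22.291 (lower 22, upper 23) but receives 21 — outside the quota interval.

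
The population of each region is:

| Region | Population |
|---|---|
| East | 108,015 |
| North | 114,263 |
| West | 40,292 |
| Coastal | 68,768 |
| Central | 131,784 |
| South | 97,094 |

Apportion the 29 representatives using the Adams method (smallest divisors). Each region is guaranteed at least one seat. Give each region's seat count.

Standard divisor 560216/29 ≈ 19317.793; standard quotas: East 5.591, North 5.915, West 2.086, Coastal 3.560, Central 6.822, South 5.026.
Rounding up gives 6, 6, 3, 4, 7, 6 = 32 seats, so the divisor must be adjusted.
With modified divisor 21800: modified quotas East 4.955, North 5.241, West 1.848, Coastal 3.154, Central 6.045, South 4.454.
Rounding up: East 5, North 6, West 2, Coastal 4, Central 7, South 5 (total 29).

East 5; North 6; West 2; Coastal 4; Central 7; South 5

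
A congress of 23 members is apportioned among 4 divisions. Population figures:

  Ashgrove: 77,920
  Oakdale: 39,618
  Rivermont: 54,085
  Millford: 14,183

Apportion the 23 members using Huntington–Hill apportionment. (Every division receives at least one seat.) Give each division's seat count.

Ashgrove 9, Oakdale 5, Rivermont 7, Millford 2

With divisor 8279: modified quotas Ashgrove 9.412, Oakdale 4.785, Rivermont 6.533, Millford 1.713.
Geometric-mean thresholds: Ashgrove √(9·10)=9.487, Oakdale √(4·5)=4.472, Rivermont √(6·7)=6.481, Millford √(1·2)=1.414.
Each quota rounded against its threshold gives Ashgrove 9, Oakdale 5, Rivermont 7, Millford 2 (total 23).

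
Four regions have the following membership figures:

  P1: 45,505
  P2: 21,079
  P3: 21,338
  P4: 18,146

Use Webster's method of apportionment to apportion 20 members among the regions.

P1 9, P2 4, P3 4, P4 3

Standard divisor 106068/20 ≈ 5303.4; standard quotas: P1 8.580, P2 3.975, P3 4.023, P4 3.422.
Rounding to the nearest integer gives P1 9, P2 4, P3 4, P4 3 — total 20, matching the house size, so no adjustment is needed.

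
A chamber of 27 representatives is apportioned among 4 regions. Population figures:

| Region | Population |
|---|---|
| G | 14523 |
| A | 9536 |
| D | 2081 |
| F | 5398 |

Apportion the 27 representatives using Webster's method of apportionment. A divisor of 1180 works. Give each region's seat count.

With modified divisor 1180: modified quotas G 12.308, A 8.081, D 1.764, F 4.575.
Rounding to the nearest integer: G 12, A 8, D 2, F 5 (total 27).

G 12; A 8; D 2; F 5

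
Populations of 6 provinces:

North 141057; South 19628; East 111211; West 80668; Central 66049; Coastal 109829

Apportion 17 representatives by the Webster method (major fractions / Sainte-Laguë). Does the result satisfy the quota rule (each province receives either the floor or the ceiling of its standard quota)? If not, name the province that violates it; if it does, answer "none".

none

Standard quotas: North 4.538, South 0.631, East 3.578, West 2.595, Central 2.125, Coastal 3.533.
Webster allocation: North 4, South 1, East 4, West 3, Central 2, Coastal 3.
Every allocation lies between the lower and upper quota.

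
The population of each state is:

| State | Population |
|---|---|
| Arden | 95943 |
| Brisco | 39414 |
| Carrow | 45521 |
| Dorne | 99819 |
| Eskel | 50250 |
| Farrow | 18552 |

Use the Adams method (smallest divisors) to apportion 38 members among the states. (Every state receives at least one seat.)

Standard divisor 349499/38 ≈ 9197.342; standard quotas: Arden 10.432, Brisco 4.285, Carrow 4.949, Dorne 10.853, Eskel 5.464, Farrow 2.017.
Rounding up gives 11, 5, 5, 11, 6, 3 = 41 seats, so the divisor must be adjusted.
With modified divisor 9920: modified quotas Arden 9.672, Brisco 3.973, Carrow 4.589, Dorne 10.062, Eskel 5.066, Farrow 1.870.
Rounding up: Arden 10, Brisco 4, Carrow 5, Dorne 11, Eskel 6, Farrow 2 (total 38).

Arden=10, Brisco=4, Carrow=5, Dorne=11, Eskel=6, Farrow=2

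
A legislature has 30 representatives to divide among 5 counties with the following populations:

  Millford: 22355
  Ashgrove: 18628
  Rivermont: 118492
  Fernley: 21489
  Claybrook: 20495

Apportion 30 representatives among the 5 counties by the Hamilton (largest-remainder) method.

Millford: 3, Ashgrove: 3, Rivermont: 18, Fernley: 3, Claybrook: 3

Standard divisor: 201459 ÷ 30 ≈ 6715.3.
Standard quotas: Millford 3.3290, Ashgrove 2.7740, Rivermont 17.6451, Fernley 3.2000, Claybrook 3.0520.
Lower quotas: Millford 3, Ashgrove 2, Rivermont 17, Fernley 3, Claybrook 3 (sum 28, leaving 2 seats).
Remainders in descending order: Ashgrove 0.7740, Rivermont 0.6451, Millford 0.3290, Fernley 0.2000, Claybrook 0.0520.
The surplus seats go to Ashgrove, Rivermont.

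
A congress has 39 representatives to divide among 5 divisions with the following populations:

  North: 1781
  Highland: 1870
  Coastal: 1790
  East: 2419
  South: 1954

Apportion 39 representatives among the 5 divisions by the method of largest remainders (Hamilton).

North 7; Highland 7; Coastal 7; East 10; South 8

The standard divisor is 9814/39 ≈ 251.641.
Standard quotas: North 7.078, Highland 7.431, Coastal 7.113, East 9.613, South 7.765.
Lower quotas: North 7, Highland 7, Coastal 7, East 9, South 7 (sum 37, leaving 2 seats).
Remainders in descending order: South 0.765, East 0.613, Highland 0.431, Coastal 0.113, North 0.078.
The surplus seats go to South, East.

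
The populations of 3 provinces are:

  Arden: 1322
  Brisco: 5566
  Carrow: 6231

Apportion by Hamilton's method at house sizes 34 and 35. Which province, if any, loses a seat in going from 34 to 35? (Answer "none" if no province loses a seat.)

Arden

At 34 seats: Arden 4, Brisco 14, Carrow 16.
At 35 seats: Arden 3, Brisco 15, Carrow 17.
Arden drops from 4 to 3.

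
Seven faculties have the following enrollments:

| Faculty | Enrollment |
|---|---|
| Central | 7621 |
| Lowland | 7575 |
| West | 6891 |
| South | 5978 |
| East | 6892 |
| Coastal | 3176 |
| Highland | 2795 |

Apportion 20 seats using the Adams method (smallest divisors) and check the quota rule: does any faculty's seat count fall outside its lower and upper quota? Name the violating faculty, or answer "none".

none

Standard quotas: Central 3.724, Lowland 3.702, West 3.367, South 2.921, East 3.368, Coastal 1.552, Highland 1.366.
Adams allocation: Central 4, Lowland 3, West 3, South 3, East 3, Coastal 2, Highland 2.
Every allocation lies between the lower and upper quota.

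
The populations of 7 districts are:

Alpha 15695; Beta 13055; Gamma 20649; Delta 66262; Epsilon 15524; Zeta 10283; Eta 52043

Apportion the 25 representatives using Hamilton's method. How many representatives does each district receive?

Alpha 2, Beta 2, Gamma 3, Delta 8, Epsilon 2, Zeta 1, Eta 7

Standard divisor: 193511 ÷ 25 ≈ 7740.44.
Standard quotas: Alpha 2.0277, Beta 1.6866, Gamma 2.6677, Delta 8.5605, Epsilon 2.0056, Zeta 1.3285, Eta 6.7235.
Lower quotas: Alpha 2, Beta 1, Gamma 2, Delta 8, Epsilon 2, Zeta 1, Eta 6 (sum 22, leaving 3 seats).
Remainders in descending order: Eta 0.7235, Beta 0.6866, Gamma 0.6677, Delta 0.5605, Zeta 0.3285, Alpha 0.0277, Epsilon 0.0056.
Largest remainders: Eta, Beta, Gamma receive the extra seats.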